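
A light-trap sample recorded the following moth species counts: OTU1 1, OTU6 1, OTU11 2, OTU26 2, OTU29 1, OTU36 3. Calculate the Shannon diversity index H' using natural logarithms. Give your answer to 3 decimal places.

Total N = 1+1+2+2+1+3 = 10, so the proportions are 0.1, 0.1, 0.2, 0.2, 0.1, 0.3 (working shown to 5 dp, full precision carried).
Each pᵢ ln pᵢ term: 0.1×(-2.30259)=-0.23026, 0.1×(-2.30259)=-0.23026, 0.2×(-1.60944)=-0.32189, 0.2×(-1.60944)=-0.32189, 0.1×(-2.30259)=-0.23026, 0.3×(-1.20397)=-0.36119.
Sum = -1.69574, so H' = 1.696.

1.696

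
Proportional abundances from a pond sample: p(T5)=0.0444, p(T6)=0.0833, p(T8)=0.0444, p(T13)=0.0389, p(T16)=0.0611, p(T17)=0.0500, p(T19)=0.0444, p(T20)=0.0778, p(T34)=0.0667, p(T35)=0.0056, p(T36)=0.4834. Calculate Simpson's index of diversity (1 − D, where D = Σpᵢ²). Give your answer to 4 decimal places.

0.7352

D = 0.0444² + 0.0833² + 0.0444² + 0.0389² + 0.0611² + 0.05² + 0.0444² + 0.0778² + 0.0667² + 0.0056² + 0.4834² = 0.001971 + 0.006939 + 0.001971 + 0.001513 + 0.003733 + 0.002500 + 0.001971 + 0.006053 + 0.004449 + 0.000031 + 0.233676 = 0.264808 (working shown to 6 dp, full precision carried).
So 1 − D = 0.735192, i.e. 0.7352 to 4 decimal places.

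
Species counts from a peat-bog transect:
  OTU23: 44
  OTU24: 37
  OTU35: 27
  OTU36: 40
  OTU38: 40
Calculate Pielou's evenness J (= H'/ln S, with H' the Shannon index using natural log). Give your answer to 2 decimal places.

0.99

Total N = 44+37+27+40+40 = 188, so the proportions are 0.234, 0.1968, 0.1436, 0.2128, 0.2128 (working shown to 4 dp, full precision carried).
H' = −Σ pᵢ ln pᵢ = −((-0.3399) + (-0.3199) + (-0.2787) + (-0.3293) + (-0.3293)) = 1.5970.
With S = 5 species, ln S = 1.6094, so J = 1.5970/1.6094 = 0.9923, i.e. 0.99 to 2 decimal places.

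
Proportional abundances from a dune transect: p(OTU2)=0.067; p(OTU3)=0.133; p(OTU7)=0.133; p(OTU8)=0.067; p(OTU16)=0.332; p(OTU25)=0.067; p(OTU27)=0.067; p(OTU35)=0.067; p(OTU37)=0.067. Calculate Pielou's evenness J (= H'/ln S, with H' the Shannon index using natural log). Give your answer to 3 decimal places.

0.905

H' = −Σ pᵢ ln pᵢ = −((-0.18111) + (-0.26832) + (-0.26832) + (-0.18111) + (-0.36607) + (-0.18111) + (-0.18111) + (-0.18111) + (-0.18111)) = 1.98933 (working shown to 5 dp, full precision carried).
With S = 9 species, ln S = 2.19722, so J = 1.98933/2.19722 = 0.90538, i.e. 0.905 to 3 decimal places.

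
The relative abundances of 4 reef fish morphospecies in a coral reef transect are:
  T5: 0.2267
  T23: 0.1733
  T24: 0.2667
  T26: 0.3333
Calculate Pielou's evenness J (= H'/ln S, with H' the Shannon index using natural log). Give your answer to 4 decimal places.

0.9802

H' = −Σ pᵢ ln pᵢ = −((-0.336452) + (-0.303748) + (-0.352479) + (-0.366201)) = 1.358880 (working shown to 6 dp, full precision carried).
With S = 4 species, ln S = 1.386294, so J = 1.358880/1.386294 = 0.980225, i.e. 0.9802 to 4 decimal places.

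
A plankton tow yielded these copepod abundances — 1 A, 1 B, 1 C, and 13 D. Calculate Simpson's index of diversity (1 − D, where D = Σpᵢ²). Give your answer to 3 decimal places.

Total N = 1+1+1+13 = 16, so the proportions are 0.0625, 0.0625, 0.0625, 0.8125 (working shown to 5 dp, full precision carried).
D = 0.0625² + 0.0625² + 0.0625² + 0.8125² = 0.00391 + 0.00391 + 0.00391 + 0.66016 = 0.67188.
So 1 − D = 0.32812, i.e. 0.328 to 3 decimal places.

0.328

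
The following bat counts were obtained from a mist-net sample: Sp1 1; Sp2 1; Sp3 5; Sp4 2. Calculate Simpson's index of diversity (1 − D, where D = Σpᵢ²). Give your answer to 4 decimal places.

Total N = 1+1+5+2 = 9, so the proportions are 0.111111, 0.111111, 0.555556, 0.222222 (working shown to 6 dp, full precision carried).
D = 0.111111² + 0.111111² + 0.555556² + 0.222222² = 0.012346 + 0.012346 + 0.308642 + 0.049383 = 0.382716.
So 1 − D = 0.617284, i.e. 0.6173 to 4 decimal places.

0.6173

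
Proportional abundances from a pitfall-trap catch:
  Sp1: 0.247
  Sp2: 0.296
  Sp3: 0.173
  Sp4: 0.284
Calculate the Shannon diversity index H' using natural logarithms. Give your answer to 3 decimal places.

1.367

Each pᵢ ln pᵢ term (working shown to 5 dp, full precision carried): 0.247×(-1.39837)=-0.34540, 0.296×(-1.21740)=-0.36035, 0.173×(-1.75446)=-0.30352, 0.284×(-1.25878)=-0.35749.
Sum = -1.36676, so H' = 1.367.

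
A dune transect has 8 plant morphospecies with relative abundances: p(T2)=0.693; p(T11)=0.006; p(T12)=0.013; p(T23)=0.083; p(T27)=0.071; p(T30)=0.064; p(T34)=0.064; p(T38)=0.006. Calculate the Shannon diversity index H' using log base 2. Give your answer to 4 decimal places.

1.6133

Each pᵢ log₂ pᵢ term (working shown to 6 dp, full precision carried): 0.693×(-0.529073)=-0.366647, 0.006×(-7.380822)=-0.044285, 0.013×(-6.265345)=-0.081449, 0.083×(-3.590745)=-0.298032, 0.071×(-3.816037)=-0.270939, 0.064×(-3.965784)=-0.253810, 0.064×(-3.965784)=-0.253810, 0.006×(-7.380822)=-0.044285.
Sum = -1.613258, so H' = 1.6133.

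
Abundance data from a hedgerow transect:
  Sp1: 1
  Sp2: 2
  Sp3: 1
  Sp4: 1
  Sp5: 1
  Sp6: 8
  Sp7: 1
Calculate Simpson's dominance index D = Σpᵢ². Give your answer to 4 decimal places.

0.3244

Total N = 1+2+1+1+1+8+1 = 15, so the proportions are 0.066667, 0.133333, 0.066667, 0.066667, 0.066667, 0.533333, 0.066667 (working shown to 6 dp, full precision carried).
D = 0.066667² + 0.133333² + 0.066667² + 0.066667² + 0.066667² + 0.533333² + 0.066667² = 0.004444 + 0.017778 + 0.004444 + 0.004444 + 0.004444 + 0.284444 + 0.004444 = 0.324444.
To 4 decimal places, D = 0.3244.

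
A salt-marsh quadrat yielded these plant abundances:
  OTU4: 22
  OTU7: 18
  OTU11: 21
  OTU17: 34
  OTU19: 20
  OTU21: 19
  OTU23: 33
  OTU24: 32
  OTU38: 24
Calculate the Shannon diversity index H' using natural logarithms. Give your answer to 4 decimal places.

2.1682

Total N = 22+18+21+34+20+19+33+32+24 = 223, so the proportions are 0.098655, 0.080717, 0.09417, 0.152466, 0.089686, 0.085202, 0.147982, 0.143498, 0.107623 (working shown to 6 dp, full precision carried).
Each pᵢ ln pᵢ term: 0.098655×(-2.316129)=-0.228497, 0.080717×(-2.516800)=-0.203150, 0.09417×(-2.362649)=-0.222492, 0.152466×(-1.880811)=-0.286760, 0.089686×(-2.411439)=-0.216273, 0.085202×(-2.462733)=-0.209829, 0.147982×(-1.910664)=-0.282744, 0.143498×(-1.941436)=-0.278592, 0.107623×(-2.229118)=-0.239905.
Sum = -2.168242, so H' = 2.1682.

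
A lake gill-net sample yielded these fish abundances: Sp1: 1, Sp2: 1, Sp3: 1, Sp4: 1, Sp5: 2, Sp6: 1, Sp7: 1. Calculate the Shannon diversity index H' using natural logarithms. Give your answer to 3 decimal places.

Total N = 1+1+1+1+2+1+1 = 8, so the proportions are 0.125, 0.125, 0.125, 0.125, 0.25, 0.125, 0.125 (working shown to 5 dp, full precision carried).
Each pᵢ ln pᵢ term: 0.125×(-2.07944)=-0.25993, 0.125×(-2.07944)=-0.25993, 0.125×(-2.07944)=-0.25993, 0.125×(-2.07944)=-0.25993, 0.25×(-1.38629)=-0.34657, 0.125×(-2.07944)=-0.25993, 0.125×(-2.07944)=-0.25993.
Sum = -1.90615, so H' = 1.906.

1.906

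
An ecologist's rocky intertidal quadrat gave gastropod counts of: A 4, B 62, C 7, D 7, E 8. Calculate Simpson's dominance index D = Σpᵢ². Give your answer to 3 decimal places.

Total N = 4+62+7+7+8 = 88, so the proportions are 0.04545, 0.70455, 0.07955, 0.07955, 0.09091 (working shown to 5 dp, full precision carried).
D = 0.04545² + 0.70455² + 0.07955² + 0.07955² + 0.09091² = 0.00207 + 0.49638 + 0.00633 + 0.00633 + 0.00826 = 0.51937.
To 3 decimal places, D = 0.519.

0.519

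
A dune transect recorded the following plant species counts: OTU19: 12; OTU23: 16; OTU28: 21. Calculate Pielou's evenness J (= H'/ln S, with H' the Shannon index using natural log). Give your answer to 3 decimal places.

0.977

Total N = 12+16+21 = 49, so the proportions are 0.2449, 0.32653, 0.42857 (working shown to 5 dp, full precision carried).
H' = −Σ pᵢ ln pᵢ = −((-0.34455) + (-0.36546) + (-0.36313)) = 1.07314.
With S = 3 species, ln S = 1.09861, so J = 1.07314/1.09861 = 0.97682, i.e. 0.977 to 3 decimal places.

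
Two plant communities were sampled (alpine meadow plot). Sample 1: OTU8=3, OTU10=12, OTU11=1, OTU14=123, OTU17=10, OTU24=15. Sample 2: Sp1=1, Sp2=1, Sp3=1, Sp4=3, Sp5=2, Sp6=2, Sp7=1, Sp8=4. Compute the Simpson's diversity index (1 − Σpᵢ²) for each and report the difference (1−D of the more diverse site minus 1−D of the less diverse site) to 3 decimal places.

Sample 1: N=164, proportions 0.018293, 0.073171, 0.006098, 0.75, 0.060976, 0.091463, giving 1−D = 0.419691 (working shown to 6 dp, full precision carried).
Sample 2: N=15, proportions 0.066667, 0.066667, 0.066667, 0.2, 0.133333, 0.133333, 0.066667, 0.266667, giving 1−D = 0.835556.
Difference = |0.419691 − 0.835556| = 0.415865, i.e. 0.416 to 3 decimal places.

0.416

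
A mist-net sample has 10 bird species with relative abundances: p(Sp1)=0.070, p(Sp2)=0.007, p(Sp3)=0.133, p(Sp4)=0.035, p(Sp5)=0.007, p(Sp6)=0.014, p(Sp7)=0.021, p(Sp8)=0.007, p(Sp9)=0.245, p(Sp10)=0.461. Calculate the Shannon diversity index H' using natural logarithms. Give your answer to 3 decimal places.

1.518

Each pᵢ ln pᵢ term (working shown to 5 dp, full precision carried): 0.07×(-2.65926)=-0.18615, 0.007×(-4.96185)=-0.03473, 0.133×(-2.01741)=-0.26832, 0.035×(-3.35241)=-0.11733, 0.007×(-4.96185)=-0.03473, 0.014×(-4.26870)=-0.05976, 0.021×(-3.86323)=-0.08113, 0.007×(-4.96185)=-0.03473, 0.245×(-1.40650)=-0.34459, 0.461×(-0.77436)=-0.35698.
Sum = -1.51846, so H' = 1.518.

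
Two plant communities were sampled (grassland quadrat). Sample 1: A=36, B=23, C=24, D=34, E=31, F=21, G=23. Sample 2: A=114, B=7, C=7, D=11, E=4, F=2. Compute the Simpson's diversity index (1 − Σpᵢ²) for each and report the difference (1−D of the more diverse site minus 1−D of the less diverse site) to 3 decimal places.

Sample 1: N=192, proportions 0.1875, 0.11979, 0.125, 0.17708, 0.16146, 0.10938, 0.11979, giving 1−D = 0.85113 (working shown to 5 dp, full precision carried).
Sample 2: N=145, proportions 0.78621, 0.04828, 0.04828, 0.07586, 0.02759, 0.01379, giving 1−D = 0.37051.
Difference = |0.85113 − 0.37051| = 0.48062, i.e. 0.481 to 3 decimal places.

0.481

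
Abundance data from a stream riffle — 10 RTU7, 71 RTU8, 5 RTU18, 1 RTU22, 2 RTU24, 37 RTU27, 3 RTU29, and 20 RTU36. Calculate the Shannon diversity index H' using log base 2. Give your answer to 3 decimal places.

2.069

Total N = 10+71+5+1+2+37+3+20 = 149, so the proportions are 0.06711, 0.47651, 0.03356, 0.00671, 0.01342, 0.24832, 0.02013, 0.13423 (working shown to 5 dp, full precision carried).
Each pᵢ log₂ pᵢ term: 0.06711×(-3.89724)=-0.26156, 0.47651×(-1.06942)=-0.50959, 0.03356×(-4.89724)=-0.16434, 0.00671×(-7.21917)=-0.04845, 0.01342×(-6.21917)=-0.08348, 0.24832×(-2.00972)=-0.49906, 0.02013×(-5.63421)=-0.11344, 0.13423×(-2.89724)=-0.38889.
Sum = -2.06880, so H' = 2.069.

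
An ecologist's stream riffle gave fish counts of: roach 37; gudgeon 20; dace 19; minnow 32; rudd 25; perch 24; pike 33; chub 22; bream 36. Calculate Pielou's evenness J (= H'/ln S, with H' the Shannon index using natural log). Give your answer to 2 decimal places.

0.99

Total N = 37+20+19+32+25+24+33+22+36 = 248, so the proportions are 0.1492, 0.0806, 0.0766, 0.129, 0.1008, 0.0968, 0.1331, 0.0887, 0.1452 (working shown to 4 dp, full precision carried).
H' = −Σ pᵢ ln pᵢ = −((-0.2838) + (-0.2030) + (-0.1968) + (-0.2642) + (-0.2313) + (-0.2260) + (-0.2684) + (-0.2149) + (-0.2801)) = 2.1686.
With S = 9 species, ln S = 2.1972, so J = 2.1686/2.1972 = 0.9870, i.e. 0.99 to 2 decimal places.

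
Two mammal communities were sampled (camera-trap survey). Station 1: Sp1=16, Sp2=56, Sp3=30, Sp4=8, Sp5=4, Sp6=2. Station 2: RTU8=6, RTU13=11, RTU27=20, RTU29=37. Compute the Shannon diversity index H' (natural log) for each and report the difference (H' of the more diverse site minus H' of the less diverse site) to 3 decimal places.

0.158

Station 1: N=116, proportions 0.13793, 0.48276, 0.25862, 0.06897, 0.03448, 0.01724, giving H' = 1.34511 (working shown to 5 dp, full precision carried).
Station 2: N=74, proportions 0.08108, 0.14865, 0.27027, 0.5, giving H' = 1.18723.
Difference = |1.34511 − 1.18723| = 0.15788, i.e. 0.158 to 3 decimal places.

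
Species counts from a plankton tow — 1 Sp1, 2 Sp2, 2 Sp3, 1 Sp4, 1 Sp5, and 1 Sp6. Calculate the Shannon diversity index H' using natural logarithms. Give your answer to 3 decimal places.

Total N = 1+2+2+1+1+1 = 8, so the proportions are 0.125, 0.25, 0.25, 0.125, 0.125, 0.125 (working shown to 5 dp, full precision carried).
Each pᵢ ln pᵢ term: 0.125×(-2.07944)=-0.25993, 0.25×(-1.38629)=-0.34657, 0.25×(-1.38629)=-0.34657, 0.125×(-2.07944)=-0.25993, 0.125×(-2.07944)=-0.25993, 0.125×(-2.07944)=-0.25993.
Sum = -1.73287, so H' = 1.733.

1.733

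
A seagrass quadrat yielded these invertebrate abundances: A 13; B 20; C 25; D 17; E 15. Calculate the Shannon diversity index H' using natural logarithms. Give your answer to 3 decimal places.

Total N = 13+20+25+17+15 = 90, so the proportions are 0.14444, 0.22222, 0.27778, 0.18889, 0.16667 (working shown to 5 dp, full precision carried).
Each pᵢ ln pᵢ term: 0.14444×(-1.93486)=-0.27948, 0.22222×(-1.50408)=-0.33424, 0.27778×(-1.28093)=-0.35581, 0.18889×(-1.66660)=-0.31480, 0.16667×(-1.79176)=-0.29863.
Sum = -1.58296, so H' = 1.583.

1.583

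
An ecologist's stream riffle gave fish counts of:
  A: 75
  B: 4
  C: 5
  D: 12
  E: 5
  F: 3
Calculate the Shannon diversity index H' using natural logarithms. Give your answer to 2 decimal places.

1.00

Total N = 75+4+5+12+5+3 = 104, so the proportions are 0.7212, 0.0385, 0.0481, 0.1154, 0.0481, 0.0288 (working shown to 4 dp, full precision carried).
Each pᵢ ln pᵢ term: 0.7212×(-0.3269)=-0.2357, 0.0385×(-3.2581)=-0.1253, 0.0481×(-3.0350)=-0.1459, 0.1154×(-2.1595)=-0.2492, 0.0481×(-3.0350)=-0.1459, 0.0288×(-3.5458)=-0.1023.
Sum = -1.0043, so H' = 1.00.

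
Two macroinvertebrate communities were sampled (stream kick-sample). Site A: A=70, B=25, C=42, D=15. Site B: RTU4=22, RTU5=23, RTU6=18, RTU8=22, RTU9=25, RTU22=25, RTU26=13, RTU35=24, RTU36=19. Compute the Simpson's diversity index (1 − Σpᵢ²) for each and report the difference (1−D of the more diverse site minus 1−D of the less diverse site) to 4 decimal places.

Site A: N=152, proportions 0.460526, 0.164474, 0.276316, 0.098684, giving 1−D = 0.674775 (working shown to 6 dp, full precision carried).
Site B: N=191, proportions 0.115183, 0.120419, 0.094241, 0.115183, 0.13089, 0.13089, 0.068063, 0.125654, 0.099476, giving 1−D = 0.885502.
Difference = |0.674775 − 0.885502| = 0.210727, i.e. 0.2107 to 4 decimal places.

0.2107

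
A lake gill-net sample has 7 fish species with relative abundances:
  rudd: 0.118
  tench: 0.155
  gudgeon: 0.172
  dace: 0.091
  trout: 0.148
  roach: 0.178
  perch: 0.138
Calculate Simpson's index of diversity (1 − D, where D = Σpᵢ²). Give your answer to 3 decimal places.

0.852

D = 0.118² + 0.155² + 0.172² + 0.091² + 0.148² + 0.178² + 0.138² = 0.01392 + 0.02403 + 0.02958 + 0.00828 + 0.02190 + 0.03168 + 0.01904 = 0.14845 (working shown to 5 dp, full precision carried).
So 1 − D = 0.85155, i.e. 0.852 to 3 decimal places.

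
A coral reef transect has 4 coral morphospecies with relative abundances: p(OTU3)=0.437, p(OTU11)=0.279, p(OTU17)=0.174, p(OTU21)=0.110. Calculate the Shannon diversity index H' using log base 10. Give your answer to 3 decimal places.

0.549

Each pᵢ log₁₀ pᵢ term (working shown to 5 dp, full precision carried): 0.437×(-0.35952)=-0.15711, 0.279×(-0.55440)=-0.15468, 0.174×(-0.75945)=-0.13214, 0.11×(-0.95861)=-0.10545.
Sum = -0.54938, so H' = 0.549.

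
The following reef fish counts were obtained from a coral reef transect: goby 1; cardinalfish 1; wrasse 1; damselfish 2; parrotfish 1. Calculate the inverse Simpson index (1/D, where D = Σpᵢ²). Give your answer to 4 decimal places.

Total N = 1+1+1+2+1 = 6, so the proportions are 0.16666667, 0.16666667, 0.16666667, 0.33333333, 0.16666667 (working shown to 8 dp, full precision carried).
D = 0.16666667² + 0.16666667² + 0.16666667² + 0.33333333² + 0.16666667² = 0.02777778 + 0.02777778 + 0.02777778 + 0.11111111 + 0.02777778 = 0.22222222.
So 1/D = 4.500000, i.e. 4.5000 to 4 decimal places.

4.5000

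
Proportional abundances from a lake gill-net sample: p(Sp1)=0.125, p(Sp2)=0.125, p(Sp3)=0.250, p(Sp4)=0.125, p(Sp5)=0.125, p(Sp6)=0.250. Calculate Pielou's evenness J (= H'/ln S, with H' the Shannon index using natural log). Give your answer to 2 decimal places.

H' = −Σ pᵢ ln pᵢ = −((-0.2599) + (-0.2599) + (-0.3466) + (-0.2599) + (-0.2599) + (-0.3466)) = 1.7329 (working shown to 4 dp, full precision carried).
With S = 6 species, ln S = 1.7918, so J = 1.7329/1.7918 = 0.9671, i.e. 0.97 to 2 decimal places.

0.97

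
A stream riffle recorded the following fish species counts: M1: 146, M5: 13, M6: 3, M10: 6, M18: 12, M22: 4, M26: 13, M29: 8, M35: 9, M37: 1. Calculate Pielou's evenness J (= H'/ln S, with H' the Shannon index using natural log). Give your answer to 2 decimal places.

0.55

Total N = 146+13+3+6+12+4+13+8+9+1 = 215, so the proportions are 0.6791, 0.0605, 0.014, 0.0279, 0.0558, 0.0186, 0.0605, 0.0372, 0.0419, 0.0047 (working shown to 4 dp, full precision carried).
H' = −Σ pᵢ ln pᵢ = −((-0.2628) + (-0.1696) + (-0.0596) + (-0.0999) + (-0.1611) + (-0.0741) + (-0.1696) + (-0.1225) + (-0.1328) + (-0.0250)) = 1.2771.
With S = 10 species, ln S = 2.3026, so J = 1.2771/2.3026 = 0.5546, i.e. 0.55 to 2 decimal places.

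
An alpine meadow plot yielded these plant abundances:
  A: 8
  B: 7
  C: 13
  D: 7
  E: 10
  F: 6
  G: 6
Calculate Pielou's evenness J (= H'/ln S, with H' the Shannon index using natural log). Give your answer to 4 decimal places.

Total N = 8+7+13+7+10+6+6 = 57, so the proportions are 0.140351, 0.122807, 0.22807, 0.122807, 0.175439, 0.105263, 0.105263 (working shown to 6 dp, full precision carried).
H' = −Σ pᵢ ln pᵢ = −((-0.275594) + (-0.257544) + (-0.337111) + (-0.257544) + (-0.305345) + (-0.236978) + (-0.236978)) = 1.907094.
With S = 7 species, ln S = 1.945910, so J = 1.907094/1.945910 = 0.980052, i.e. 0.9801 to 4 decimal places.

0.9801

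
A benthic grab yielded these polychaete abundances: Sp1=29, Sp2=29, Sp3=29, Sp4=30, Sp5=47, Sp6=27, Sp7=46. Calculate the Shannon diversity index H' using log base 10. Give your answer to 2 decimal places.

Total N = 29+29+29+30+47+27+46 = 237, so the proportions are 0.1224, 0.1224, 0.1224, 0.1266, 0.1983, 0.1139, 0.1941 (working shown to 4 dp, full precision carried).
Each pᵢ log₁₀ pᵢ term: 0.1224×(-0.9124)=-0.1116, 0.1224×(-0.9124)=-0.1116, 0.1224×(-0.9124)=-0.1116, 0.1266×(-0.8976)=-0.1136, 0.1983×(-0.7027)=-0.1393, 0.1139×(-0.9434)=-0.1075, 0.1941×(-0.7120)=-0.1382.
Sum = -0.8335, so H' = 0.83.

0.83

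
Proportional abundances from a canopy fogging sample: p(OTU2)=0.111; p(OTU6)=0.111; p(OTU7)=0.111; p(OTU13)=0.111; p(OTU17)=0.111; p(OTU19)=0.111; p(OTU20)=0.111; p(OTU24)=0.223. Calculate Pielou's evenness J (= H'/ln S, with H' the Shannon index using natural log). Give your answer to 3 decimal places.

H' = −Σ pᵢ ln pᵢ = −((-0.24400) + (-0.24400) + (-0.24400) + (-0.24400) + (-0.24400) + (-0.24400) + (-0.24400) + (-0.33463)) = 2.04265 (working shown to 5 dp, full precision carried).
With S = 8 species, ln S = 2.07944, so J = 2.04265/2.07944 = 0.98231, i.e. 0.982 to 3 decimal places.

0.982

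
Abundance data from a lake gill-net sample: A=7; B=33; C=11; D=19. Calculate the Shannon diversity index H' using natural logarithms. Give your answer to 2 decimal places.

Total N = 7+33+11+19 = 70, so the proportions are 0.1, 0.4714, 0.1571, 0.2714 (working shown to 4 dp, full precision carried).
Each pᵢ ln pᵢ term: 0.1×(-2.3026)=-0.2303, 0.4714×(-0.7520)=-0.3545, 0.1571×(-1.8506)=-0.2908, 0.2714×(-1.3041)=-0.3540.
Sum = -1.2295, so H' = 1.23.

1.23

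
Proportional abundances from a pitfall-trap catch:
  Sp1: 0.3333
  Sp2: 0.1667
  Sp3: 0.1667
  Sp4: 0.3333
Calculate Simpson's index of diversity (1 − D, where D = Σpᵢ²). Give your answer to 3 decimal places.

0.722

D = 0.3333² + 0.1667² + 0.1667² + 0.3333² = 0.11109 + 0.02779 + 0.02779 + 0.11109 = 0.27776 (working shown to 5 dp, full precision carried).
So 1 − D = 0.72224, i.e. 0.722 to 3 decimal places.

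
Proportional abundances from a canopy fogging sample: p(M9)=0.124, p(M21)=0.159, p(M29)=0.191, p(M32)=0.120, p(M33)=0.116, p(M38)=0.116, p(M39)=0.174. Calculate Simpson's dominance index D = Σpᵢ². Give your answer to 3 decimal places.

0.149

D = 0.124² + 0.159² + 0.191² + 0.12² + 0.116² + 0.116² + 0.174² = 0.01538 + 0.02528 + 0.03648 + 0.01440 + 0.01346 + 0.01346 + 0.03028 = 0.14873 (working shown to 5 dp, full precision carried).
To 3 decimal places, D = 0.149.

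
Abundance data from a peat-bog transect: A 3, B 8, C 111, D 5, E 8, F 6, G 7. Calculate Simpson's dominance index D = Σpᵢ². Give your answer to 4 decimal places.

Total N = 3+8+111+5+8+6+7 = 148, so the proportions are 0.02027, 0.054054, 0.75, 0.033784, 0.054054, 0.040541, 0.047297 (working shown to 6 dp, full precision carried).
D = 0.02027² + 0.054054² + 0.75² + 0.033784² + 0.054054² + 0.040541² + 0.047297² = 0.000411 + 0.002922 + 0.562500 + 0.001141 + 0.002922 + 0.001644 + 0.002237 = 0.573776.
To 4 decimal places, D = 0.5738.

0.5738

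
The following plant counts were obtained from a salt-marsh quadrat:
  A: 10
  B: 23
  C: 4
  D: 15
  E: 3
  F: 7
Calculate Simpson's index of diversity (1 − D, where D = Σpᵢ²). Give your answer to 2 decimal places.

0.76

Total N = 10+23+4+15+3+7 = 62, so the proportions are 0.1613, 0.371, 0.0645, 0.2419, 0.0484, 0.1129 (working shown to 4 dp, full precision carried).
D = 0.1613² + 0.371² + 0.0645² + 0.2419² + 0.0484² + 0.1129² = 0.0260 + 0.1376 + 0.0042 + 0.0585 + 0.0023 + 0.0127 = 0.2414.
So 1 − D = 0.7586, i.e. 0.76 to 2 decimal places.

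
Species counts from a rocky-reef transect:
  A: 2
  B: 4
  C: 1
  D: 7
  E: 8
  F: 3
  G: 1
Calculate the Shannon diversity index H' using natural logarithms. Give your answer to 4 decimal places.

Total N = 2+4+1+7+8+3+1 = 26, so the proportions are 0.076923, 0.153846, 0.038462, 0.269231, 0.307692, 0.115385, 0.038462 (working shown to 6 dp, full precision carried).
Each pᵢ ln pᵢ term: 0.076923×(-2.564949)=-0.197304, 0.153846×(-1.871802)=-0.287970, 0.038462×(-3.258097)=-0.125311, 0.269231×(-1.312186)=-0.353281, 0.307692×(-1.178655)=-0.362663, 0.115385×(-2.159484)=-0.249171, 0.038462×(-3.258097)=-0.125311.
Sum = -1.701011, so H' = 1.7010.

1.7010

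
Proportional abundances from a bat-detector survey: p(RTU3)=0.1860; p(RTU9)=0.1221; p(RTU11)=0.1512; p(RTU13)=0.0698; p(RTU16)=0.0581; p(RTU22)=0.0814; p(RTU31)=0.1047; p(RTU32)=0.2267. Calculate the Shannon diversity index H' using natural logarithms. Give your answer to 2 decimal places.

Each pᵢ ln pᵢ term (working shown to 4 dp, full precision carried): 0.186×(-1.6820)=-0.3129, 0.1221×(-2.1029)=-0.2568, 0.1512×(-1.8892)=-0.2856, 0.0698×(-2.6621)=-0.1858, 0.0581×(-2.8456)=-0.1653, 0.0814×(-2.5084)=-0.2042, 0.1047×(-2.2567)=-0.2363, 0.2267×(-1.4841)=-0.3365.
Sum = -1.9833, so H' = 1.98.

1.98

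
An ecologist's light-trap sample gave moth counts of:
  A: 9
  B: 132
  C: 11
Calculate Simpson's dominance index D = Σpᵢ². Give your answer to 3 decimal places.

Total N = 9+132+11 = 152, so the proportions are 0.05921, 0.86842, 0.07237 (working shown to 5 dp, full precision carried).
D = 0.05921² + 0.86842² + 0.07237² = 0.00351 + 0.75416 + 0.00524 = 0.76290.
To 3 decimal places, D = 0.763.

0.763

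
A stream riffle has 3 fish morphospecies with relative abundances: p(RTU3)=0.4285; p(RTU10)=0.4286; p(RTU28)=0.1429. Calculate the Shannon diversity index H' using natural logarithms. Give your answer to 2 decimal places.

1.00

Each pᵢ ln pᵢ term (working shown to 4 dp, full precision carried): 0.4285×(-0.8475)=-0.3631, 0.4286×(-0.8472)=-0.3631, 0.1429×(-1.9456)=-0.2780.
Sum = -1.0043, so H' = 1.00.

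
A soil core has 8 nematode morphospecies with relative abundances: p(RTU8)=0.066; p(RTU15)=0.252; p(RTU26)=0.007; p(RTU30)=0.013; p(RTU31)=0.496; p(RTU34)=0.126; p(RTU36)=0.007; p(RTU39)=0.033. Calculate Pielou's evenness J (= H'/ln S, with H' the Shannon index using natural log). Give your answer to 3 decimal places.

0.661

H' = −Σ pᵢ ln pᵢ = −((-0.17939) + (-0.34734) + (-0.03473) + (-0.05646) + (-0.34778) + (-0.26101) + (-0.03473) + (-0.11257)) = 1.37402 (working shown to 5 dp, full precision carried).
With S = 8 species, ln S = 2.07944, so J = 1.37402/2.07944 = 0.66076, i.e. 0.661 to 3 decimal places.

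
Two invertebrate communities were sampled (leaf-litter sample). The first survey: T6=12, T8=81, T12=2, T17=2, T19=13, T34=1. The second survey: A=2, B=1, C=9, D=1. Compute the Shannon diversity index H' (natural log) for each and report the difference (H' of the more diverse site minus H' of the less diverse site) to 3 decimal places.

0.028

The first survey: N=111, proportions 0.108108, 0.72973, 0.018018, 0.018018, 0.117117, 0.009009, giving H' = 0.908754 (working shown to 6 dp, full precision carried).
The second survey: N=13, proportions 0.153846, 0.076923, 0.692308, 0.076923, giving H' = 0.937156.
Difference = |0.908754 − 0.937156| = 0.028402, i.e. 0.028 to 3 decimal places.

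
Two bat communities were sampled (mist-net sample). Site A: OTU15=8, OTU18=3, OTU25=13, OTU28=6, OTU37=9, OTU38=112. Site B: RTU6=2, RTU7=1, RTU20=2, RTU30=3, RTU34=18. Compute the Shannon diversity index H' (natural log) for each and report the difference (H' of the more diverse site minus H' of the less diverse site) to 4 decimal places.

0.0612

Site A: N=151, proportions 0.05298, 0.019868, 0.086093, 0.039735, 0.059603, 0.741722, giving H' = 0.962491 (working shown to 6 dp, full precision carried).
Site B: N=26, proportions 0.076923, 0.038462, 0.076923, 0.115385, 0.692308, giving H' = 1.023669.
Difference = |0.962491 − 1.023669| = 0.061178, i.e. 0.0612 to 4 decimal places.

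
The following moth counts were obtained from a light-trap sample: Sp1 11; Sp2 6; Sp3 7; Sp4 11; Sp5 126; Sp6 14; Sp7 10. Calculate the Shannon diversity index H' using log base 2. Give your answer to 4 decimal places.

Total N = 11+6+7+11+126+14+10 = 185, so the proportions are 0.059459, 0.032432, 0.037838, 0.059459, 0.681081, 0.075676, 0.054054 (working shown to 6 dp, full precision carried).
Each pᵢ log₂ pᵢ term: 0.059459×(-4.071950)=-0.242116, 0.032432×(-4.946419)=-0.160424, 0.037838×(-4.724027)=-0.178747, 0.059459×(-4.071950)=-0.242116, 0.681081×(-0.554102)=-0.377388, 0.075676×(-3.724027)=-0.281818, 0.054054×(-4.209453)=-0.227538.
Sum = -1.710148, so H' = 1.7101.

1.7101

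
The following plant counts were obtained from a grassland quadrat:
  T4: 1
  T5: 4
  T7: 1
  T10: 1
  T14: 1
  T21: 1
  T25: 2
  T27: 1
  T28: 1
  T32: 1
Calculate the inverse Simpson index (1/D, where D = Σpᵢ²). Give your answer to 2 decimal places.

7.00

Total N = 1+4+1+1+1+1+2+1+1+1 = 14, so the proportions are 0.071429, 0.285714, 0.071429, 0.071429, 0.071429, 0.071429, 0.142857, 0.071429, 0.071429, 0.071429 (working shown to 6 dp, full precision carried).
D = 0.071429² + 0.285714² + 0.071429² + 0.071429² + 0.071429² + 0.071429² + 0.142857² + 0.071429² + 0.071429² + 0.071429² = 0.005102 + 0.081633 + 0.005102 + 0.005102 + 0.005102 + 0.005102 + 0.020408 + 0.005102 + 0.005102 + 0.005102 = 0.142857.
So 1/D = 7.0000, i.e. 7.00 to 2 decimal places.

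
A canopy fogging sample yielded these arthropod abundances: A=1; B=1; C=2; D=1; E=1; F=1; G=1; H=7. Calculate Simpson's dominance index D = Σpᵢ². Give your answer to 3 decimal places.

Total N = 1+1+2+1+1+1+1+7 = 15, so the proportions are 0.06667, 0.06667, 0.13333, 0.06667, 0.06667, 0.06667, 0.06667, 0.46667 (working shown to 5 dp, full precision carried).
D = 0.06667² + 0.06667² + 0.13333² + 0.06667² + 0.06667² + 0.06667² + 0.06667² + 0.46667² = 0.00444 + 0.00444 + 0.01778 + 0.00444 + 0.00444 + 0.00444 + 0.00444 + 0.21778 = 0.26222.
To 3 decimal places, D = 0.262.

0.262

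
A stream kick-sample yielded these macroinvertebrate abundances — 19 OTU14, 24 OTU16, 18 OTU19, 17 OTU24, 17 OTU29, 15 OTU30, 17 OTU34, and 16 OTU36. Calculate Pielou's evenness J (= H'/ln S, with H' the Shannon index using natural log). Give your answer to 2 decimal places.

Total N = 19+24+18+17+17+15+17+16 = 143, so the proportions are 0.1329, 0.1678, 0.1259, 0.1189, 0.1189, 0.1049, 0.1189, 0.1119 (working shown to 4 dp, full precision carried).
H' = −Σ pᵢ ln pᵢ = −((-0.2682) + (-0.2995) + (-0.2609) + (-0.2532) + (-0.2532) + (-0.2365) + (-0.2532) + (-0.2451)) = 2.0697.
With S = 8 species, ln S = 2.0794, so J = 2.0697/2.0794 = 0.9953, i.e. 1.00 to 2 decimal places.

1.00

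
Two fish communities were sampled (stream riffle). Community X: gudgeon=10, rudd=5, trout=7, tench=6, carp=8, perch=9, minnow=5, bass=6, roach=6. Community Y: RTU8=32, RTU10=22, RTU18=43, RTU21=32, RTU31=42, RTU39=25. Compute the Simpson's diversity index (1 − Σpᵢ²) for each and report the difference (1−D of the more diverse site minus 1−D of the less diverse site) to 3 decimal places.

0.059

Community X: N=62, proportions 0.16129, 0.08065, 0.1129, 0.09677, 0.12903, 0.14516, 0.08065, 0.09677, 0.09677, giving 1−D = 0.88241 (working shown to 5 dp, full precision carried).
Community Y: N=196, proportions 0.16327, 0.11224, 0.21939, 0.16327, 0.21429, 0.12755, giving 1−D = 0.82377.
Difference = |0.88241 − 0.82377| = 0.05864, i.e. 0.059 to 3 decimal places.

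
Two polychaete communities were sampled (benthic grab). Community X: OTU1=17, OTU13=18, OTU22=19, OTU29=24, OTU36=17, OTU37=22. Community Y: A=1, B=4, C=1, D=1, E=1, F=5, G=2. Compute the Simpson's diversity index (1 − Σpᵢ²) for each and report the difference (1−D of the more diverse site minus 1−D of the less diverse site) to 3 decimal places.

Community X: N=117, proportions 0.1453, 0.15385, 0.16239, 0.20513, 0.1453, 0.18803, giving 1−D = 0.83030 (working shown to 5 dp, full precision carried).
Community Y: N=15, proportions 0.06667, 0.26667, 0.06667, 0.06667, 0.06667, 0.33333, 0.13333, giving 1−D = 0.78222.
Difference = |0.83030 − 0.78222| = 0.04808, i.e. 0.048 to 3 decimal places.

0.048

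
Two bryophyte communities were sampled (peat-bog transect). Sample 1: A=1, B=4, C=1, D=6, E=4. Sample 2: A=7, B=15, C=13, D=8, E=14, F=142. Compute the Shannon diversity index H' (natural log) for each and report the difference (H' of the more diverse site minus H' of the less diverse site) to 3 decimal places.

0.360

Sample 1: N=16, proportions 0.0625, 0.25, 0.0625, 0.375, 0.25, giving H' = 1.407532 (working shown to 6 dp, full precision carried).
Sample 2: N=199, proportions 0.035176, 0.075377, 0.065327, 0.040201, 0.070352, 0.713568, giving H' = 1.047595.
Difference = |1.407532 − 1.047595| = 0.359937, i.e. 0.360 to 3 decimal places.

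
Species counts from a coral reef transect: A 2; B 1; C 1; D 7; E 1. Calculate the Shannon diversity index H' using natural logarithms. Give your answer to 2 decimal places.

1.23

Total N = 2+1+1+7+1 = 12, so the proportions are 0.1667, 0.0833, 0.0833, 0.5833, 0.0833 (working shown to 4 dp, full precision carried).
Each pᵢ ln pᵢ term: 0.1667×(-1.7918)=-0.2986, 0.0833×(-2.4849)=-0.2071, 0.0833×(-2.4849)=-0.2071, 0.5833×(-0.5390)=-0.3144, 0.0833×(-2.4849)=-0.2071.
Sum = -1.2343, so H' = 1.23.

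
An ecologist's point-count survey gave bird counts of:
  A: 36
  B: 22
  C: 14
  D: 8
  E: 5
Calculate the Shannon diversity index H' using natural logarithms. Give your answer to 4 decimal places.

Total N = 36+22+14+8+5 = 85, so the proportions are 0.423529, 0.258824, 0.164706, 0.094118, 0.058824 (working shown to 6 dp, full precision carried).
Each pᵢ ln pᵢ term: 0.423529×(-0.859132)=-0.363868, 0.258824×(-1.351609)=-0.349828, 0.164706×(-1.803594)=-0.297063, 0.094118×(-2.363210)=-0.222420, 0.058824×(-2.833213)=-0.166660.
Sum = -1.399838, so H' = 1.3998.

1.3998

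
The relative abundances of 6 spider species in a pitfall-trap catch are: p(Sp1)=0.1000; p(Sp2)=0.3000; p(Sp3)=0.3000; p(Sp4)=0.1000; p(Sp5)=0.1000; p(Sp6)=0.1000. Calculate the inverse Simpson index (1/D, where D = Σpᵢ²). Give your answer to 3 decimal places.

D = 0.1² + 0.3² + 0.3² + 0.1² + 0.1² + 0.1² = 0.0100000 + 0.0900000 + 0.0900000 + 0.0100000 + 0.0100000 + 0.0100000 = 0.2200000 (working shown to 7 dp, full precision carried).
So 1/D = 4.54545, i.e. 4.545 to 3 decimal places.

4.545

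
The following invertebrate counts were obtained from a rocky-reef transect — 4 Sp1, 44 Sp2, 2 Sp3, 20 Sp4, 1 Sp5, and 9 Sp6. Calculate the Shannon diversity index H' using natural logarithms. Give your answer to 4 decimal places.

1.2180

Total N = 4+44+2+20+1+9 = 80, so the proportions are 0.05, 0.55, 0.025, 0.25, 0.0125, 0.1125 (working shown to 6 dp, full precision carried).
Each pᵢ ln pᵢ term: 0.05×(-2.995732)=-0.149787, 0.55×(-0.597837)=-0.328810, 0.025×(-3.688879)=-0.092222, 0.25×(-1.386294)=-0.346574, 0.0125×(-4.382027)=-0.054775, 0.1125×(-2.184802)=-0.245790.
Sum = -1.217958, so H' = 1.2180.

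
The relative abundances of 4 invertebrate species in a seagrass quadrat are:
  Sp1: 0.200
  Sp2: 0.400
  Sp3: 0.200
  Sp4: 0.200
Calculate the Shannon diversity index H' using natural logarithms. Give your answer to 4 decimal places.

Each pᵢ ln pᵢ term (working shown to 6 dp, full precision carried): 0.2×(-1.609438)=-0.321888, 0.4×(-0.916291)=-0.366516, 0.2×(-1.609438)=-0.321888, 0.2×(-1.609438)=-0.321888.
Sum = -1.332179, so H' = 1.3322.

1.3322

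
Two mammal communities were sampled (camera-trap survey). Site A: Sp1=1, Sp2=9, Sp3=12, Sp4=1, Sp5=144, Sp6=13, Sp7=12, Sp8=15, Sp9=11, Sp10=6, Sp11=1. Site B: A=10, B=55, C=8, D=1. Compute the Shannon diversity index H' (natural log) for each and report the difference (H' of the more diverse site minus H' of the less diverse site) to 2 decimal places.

Site A: N=225, proportions 0.00444, 0.04, 0.05333, 0.00444, 0.64, 0.05778, 0.05333, 0.06667, 0.04889, 0.02667, 0.00444, giving H' = 1.38873 (working shown to 5 dp, full precision carried).
Site B: N=74, proportions 0.13514, 0.74324, 0.10811, 0.01351, giving H' = 0.78968.
Difference = |1.38873 − 0.78968| = 0.59905, i.e. 0.60 to 2 decimal places.

0.60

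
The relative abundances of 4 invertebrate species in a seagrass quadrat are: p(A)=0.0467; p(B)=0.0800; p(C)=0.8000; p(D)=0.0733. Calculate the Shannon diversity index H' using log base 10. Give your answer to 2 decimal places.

Each pᵢ log₁₀ pᵢ term (working shown to 4 dp, full precision carried): 0.0467×(-1.3307)=-0.0621, 0.08×(-1.0969)=-0.0878, 0.8×(-0.0969)=-0.0775, 0.0733×(-1.1349)=-0.0832.
Sum = -0.3106, so H' = 0.31.

0.31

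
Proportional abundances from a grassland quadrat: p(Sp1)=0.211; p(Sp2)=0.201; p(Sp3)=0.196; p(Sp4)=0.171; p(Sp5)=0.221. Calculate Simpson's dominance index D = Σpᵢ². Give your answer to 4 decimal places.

D = 0.211² + 0.201² + 0.196² + 0.171² + 0.221² = 0.044521 + 0.040401 + 0.038416 + 0.029241 + 0.048841 = 0.201420 (working shown to 6 dp, full precision carried).
To 4 decimal places, D = 0.2014.

0.2014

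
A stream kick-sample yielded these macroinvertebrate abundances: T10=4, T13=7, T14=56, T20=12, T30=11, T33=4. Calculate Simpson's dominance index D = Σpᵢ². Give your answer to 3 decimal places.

Total N = 4+7+56+12+11+4 = 94, so the proportions are 0.04255, 0.07447, 0.59574, 0.12766, 0.11702, 0.04255 (working shown to 5 dp, full precision carried).
D = 0.04255² + 0.07447² + 0.59574² + 0.12766² + 0.11702² + 0.04255² = 0.00181 + 0.00555 + 0.35491 + 0.01630 + 0.01369 + 0.00181 = 0.39407.
To 3 decimal places, D = 0.394.

0.394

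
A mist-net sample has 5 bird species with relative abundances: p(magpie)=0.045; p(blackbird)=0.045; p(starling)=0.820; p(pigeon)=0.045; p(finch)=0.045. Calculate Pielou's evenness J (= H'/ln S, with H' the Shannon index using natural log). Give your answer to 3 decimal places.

0.448

H' = −Σ pᵢ ln pᵢ = −((-0.13955) + (-0.13955) + (-0.16273) + (-0.13955) + (-0.13955)) = 0.72093 (working shown to 5 dp, full precision carried).
With S = 5 species, ln S = 1.60944, so J = 0.72093/1.60944 = 0.44794, i.e. 0.448 to 3 decimal places.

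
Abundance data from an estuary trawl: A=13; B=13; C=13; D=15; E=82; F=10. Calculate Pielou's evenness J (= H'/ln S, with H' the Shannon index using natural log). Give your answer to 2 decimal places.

Total N = 13+13+13+15+82+10 = 146, so the proportions are 0.089, 0.089, 0.089, 0.1027, 0.5616, 0.0685 (working shown to 4 dp, full precision carried).
H' = −Σ pᵢ ln pᵢ = −((-0.2154) + (-0.2154) + (-0.2154) + (-0.2338) + (-0.3240) + (-0.1836)) = 1.3875.
With S = 6 species, ln S = 1.7918, so J = 1.3875/1.7918 = 0.7744, i.e. 0.77 to 2 decimal places.

0.77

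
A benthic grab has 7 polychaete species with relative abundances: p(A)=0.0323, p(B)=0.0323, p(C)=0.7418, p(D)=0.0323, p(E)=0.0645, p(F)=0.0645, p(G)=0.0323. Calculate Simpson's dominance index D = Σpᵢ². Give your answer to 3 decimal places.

0.563

D = 0.0323² + 0.0323² + 0.7418² + 0.0323² + 0.0645² + 0.0645² + 0.0323² = 0.00104 + 0.00104 + 0.55027 + 0.00104 + 0.00416 + 0.00416 + 0.00104 = 0.56276 (working shown to 5 dp, full precision carried).
To 3 decimal places, D = 0.563.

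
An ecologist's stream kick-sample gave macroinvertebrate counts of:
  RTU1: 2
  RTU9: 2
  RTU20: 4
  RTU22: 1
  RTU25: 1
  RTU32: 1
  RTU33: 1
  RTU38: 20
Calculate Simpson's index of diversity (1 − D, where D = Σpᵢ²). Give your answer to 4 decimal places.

Total N = 2+2+4+1+1+1+1+20 = 32, so the proportions are 0.0625, 0.0625, 0.125, 0.03125, 0.03125, 0.03125, 0.03125, 0.625 (working shown to 6 dp, full precision carried).
D = 0.0625² + 0.0625² + 0.125² + 0.03125² + 0.03125² + 0.03125² + 0.03125² + 0.625² = 0.003906 + 0.003906 + 0.015625 + 0.000977 + 0.000977 + 0.000977 + 0.000977 + 0.390625 = 0.417969.
So 1 − D = 0.582031, i.e. 0.5820 to 4 decimal places.

0.5820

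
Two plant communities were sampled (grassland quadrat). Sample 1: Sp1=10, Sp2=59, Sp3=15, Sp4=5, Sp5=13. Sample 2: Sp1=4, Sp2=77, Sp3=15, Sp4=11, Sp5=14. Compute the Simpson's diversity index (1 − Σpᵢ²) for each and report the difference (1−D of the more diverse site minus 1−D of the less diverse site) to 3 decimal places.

Sample 1: N=102, proportions 0.09804, 0.57843, 0.14706, 0.04902, 0.12745, giving 1−D = 0.61553 (working shown to 5 dp, full precision carried).
Sample 2: N=121, proportions 0.03306, 0.63636, 0.12397, 0.09091, 0.1157, giving 1−D = 0.55693.
Difference = |0.61553 − 0.55693| = 0.05860, i.e. 0.059 to 3 decimal places.

0.059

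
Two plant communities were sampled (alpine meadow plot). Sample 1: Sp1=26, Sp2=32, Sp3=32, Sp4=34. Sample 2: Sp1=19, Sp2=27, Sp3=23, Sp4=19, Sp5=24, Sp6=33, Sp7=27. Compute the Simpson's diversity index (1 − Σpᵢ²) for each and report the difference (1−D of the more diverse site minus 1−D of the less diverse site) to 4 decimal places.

Sample 1: N=124, proportions 0.209677, 0.258065, 0.258065, 0.274194, giving 1−D = 0.747659 (working shown to 6 dp, full precision carried).
Sample 2: N=172, proportions 0.110465, 0.156977, 0.133721, 0.110465, 0.139535, 0.19186, 0.156977, giving 1−D = 0.852150.
Difference = |0.747659 − 0.852150| = 0.104491, i.e. 0.1045 to 4 decimal places.

0.1045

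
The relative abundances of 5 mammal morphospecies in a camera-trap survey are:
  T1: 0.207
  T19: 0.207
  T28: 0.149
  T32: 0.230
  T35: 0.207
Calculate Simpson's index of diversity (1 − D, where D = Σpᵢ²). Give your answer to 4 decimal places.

D = 0.207² + 0.207² + 0.149² + 0.23² + 0.207² = 0.042849 + 0.042849 + 0.022201 + 0.052900 + 0.042849 = 0.203648 (working shown to 6 dp, full precision carried).
So 1 − D = 0.796352, i.e. 0.7964 to 4 decimal places.

0.7964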